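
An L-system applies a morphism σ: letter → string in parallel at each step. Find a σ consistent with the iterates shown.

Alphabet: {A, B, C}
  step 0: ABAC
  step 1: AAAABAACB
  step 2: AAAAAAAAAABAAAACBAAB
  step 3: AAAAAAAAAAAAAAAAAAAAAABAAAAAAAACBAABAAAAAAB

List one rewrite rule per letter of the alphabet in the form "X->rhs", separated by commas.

A->AA, B->AAB, C->CB

  step 2 ⇒ step 3: AAAAAAAAAABAAAACBAAB ⇒ AA·AA·AA·AA·AA·AA·AA·AA·AA·AA·AAB·AA·AA·AA·AA·CB·AAB·AA·AA·AAB
    A ↦ AA
    B ↦ AAB
    C ↦ CB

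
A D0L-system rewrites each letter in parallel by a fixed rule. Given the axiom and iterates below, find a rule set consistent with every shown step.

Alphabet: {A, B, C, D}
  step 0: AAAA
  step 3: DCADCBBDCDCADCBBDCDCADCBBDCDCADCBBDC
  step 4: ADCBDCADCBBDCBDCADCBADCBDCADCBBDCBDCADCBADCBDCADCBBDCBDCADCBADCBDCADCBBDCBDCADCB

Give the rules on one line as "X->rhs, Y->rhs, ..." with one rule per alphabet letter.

A->DC, B->BDC, C->B, D->ADC

  step 3 ⇒ step 4: DCADCBBDCDCADCBBDCDCADCBBDCDCADCBBDC ⇒ ADC·B·DC·ADC·B·BDC·BDC·ADC·B·ADC·B·DC·ADC·B·BDC·BDC·ADC·B·ADC·B·DC·ADC·B·BDC·BDC·ADC·B·ADC·B·DC·ADC·B·BDC·BDC·ADC·B
    A ↦ DC
    B ↦ BDC
    C ↦ B
    D ↦ ADC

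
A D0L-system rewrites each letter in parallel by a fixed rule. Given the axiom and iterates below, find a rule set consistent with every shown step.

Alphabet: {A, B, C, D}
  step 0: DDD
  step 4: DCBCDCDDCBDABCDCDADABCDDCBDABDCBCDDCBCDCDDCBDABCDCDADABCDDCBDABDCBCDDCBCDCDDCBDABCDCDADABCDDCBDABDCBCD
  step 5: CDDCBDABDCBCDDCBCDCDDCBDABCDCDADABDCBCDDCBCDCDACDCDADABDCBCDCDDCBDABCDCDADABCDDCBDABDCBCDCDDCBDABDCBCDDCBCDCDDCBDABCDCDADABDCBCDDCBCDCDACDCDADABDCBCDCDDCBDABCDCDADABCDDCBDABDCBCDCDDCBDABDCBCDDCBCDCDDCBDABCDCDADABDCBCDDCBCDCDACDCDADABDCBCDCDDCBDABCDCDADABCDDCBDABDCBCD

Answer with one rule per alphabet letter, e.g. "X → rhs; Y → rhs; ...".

  step 4 ⇒ step 5: DCBCDCDDCBDABCDCDADABCDDCBDABDCBCDDCBCDCDDCBDABCDCDADABCDDCBDABDCBCDDCBCDCDDCBDABCDCDADABCDDCBDABDCBCD ⇒ CD·DCB·DAB·DCB·CD·DCB·CD·CD·DCB·DAB·CD·CDA·DAB·DCB·CD·DCB·CD·CDA·CD·CDA·DAB·DCB·CD·CD·DCB·DAB·CD·CDA·DAB·CD·DCB·DAB·DCB·CD·CD·DCB·DAB·DCB·CD·DCB·CD·CD·DCB·DAB·CD·CDA·DAB·DCB·CD·DCB·CD·CDA·CD·CDA·DAB·DCB·CD·CD·DCB·DAB·CD·CDA·DAB·CD·DCB·DAB·DCB·CD·CD·DCB·DAB·DCB·CD·DCB·CD·CD·DCB·DAB·CD·CDA·DAB·DCB·CD·DCB·CD·CDA·CD·CDA·DAB·DCB·CD·CD·DCB·DAB·CD·CDA·DAB·CD·DCB·DAB·DCB·CD
    A ↦ CDA
    B ↦ DAB
    C ↦ DCB
    D ↦ CD

A->CDA, B->DAB, C->DCB, D->CD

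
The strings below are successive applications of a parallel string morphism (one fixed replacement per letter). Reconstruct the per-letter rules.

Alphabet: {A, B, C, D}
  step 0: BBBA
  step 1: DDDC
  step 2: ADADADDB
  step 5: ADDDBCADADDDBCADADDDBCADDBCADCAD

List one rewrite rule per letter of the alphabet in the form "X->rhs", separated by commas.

  step 1 ⇒ step 2: DDDC ⇒ AD·AD·AD·DB
    C ↦ DB
    D ↦ AD
  step 0 ⇒ step 1: BBBA ⇒ D·D·D·C
    A ↦ C
  step 0 ⇒ step 1: BBBA ⇒ D·D·D·C
    B ↦ D

A->C, B->D, C->DB, D->AD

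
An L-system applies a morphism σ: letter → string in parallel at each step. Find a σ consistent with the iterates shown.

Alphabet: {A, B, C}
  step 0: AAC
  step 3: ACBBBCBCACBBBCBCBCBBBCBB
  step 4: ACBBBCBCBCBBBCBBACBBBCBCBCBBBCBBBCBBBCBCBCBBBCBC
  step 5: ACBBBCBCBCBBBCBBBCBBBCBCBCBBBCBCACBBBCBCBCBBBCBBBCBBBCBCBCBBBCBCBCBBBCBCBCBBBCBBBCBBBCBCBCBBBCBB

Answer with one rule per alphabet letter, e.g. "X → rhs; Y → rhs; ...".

A->AC, B->BC, C->BB

  step 4 ⇒ step 5: ACBBBCBCBCBBBCBBACBBBCBCBCBBBCBBBCBBBCBCBCBBBCBC ⇒ AC·BB·BC·BC·BC·BB·BC·BB·BC·BB·BC·BC·BC·BB·BC·BC·AC·BB·BC·BC·BC·BB·BC·BB·BC·BB·BC·BC·BC·BB·BC·BC·BC·BB·BC·BC·BC·BB·BC·BB·BC·BB·BC·BC·BC·BB·BC·BB
    A ↦ AC
    B ↦ BC
    C ↦ BB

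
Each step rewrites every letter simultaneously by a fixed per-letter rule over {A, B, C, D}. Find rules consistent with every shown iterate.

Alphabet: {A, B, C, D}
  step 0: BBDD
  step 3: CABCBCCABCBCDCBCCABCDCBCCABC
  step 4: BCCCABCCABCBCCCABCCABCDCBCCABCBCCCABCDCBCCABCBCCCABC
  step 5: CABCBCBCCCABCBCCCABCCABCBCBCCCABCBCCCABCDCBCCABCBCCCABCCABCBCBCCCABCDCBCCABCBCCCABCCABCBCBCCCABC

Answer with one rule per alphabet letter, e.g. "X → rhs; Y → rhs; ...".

  step 4 ⇒ step 5: BCCCABCCABCBCCCABCCABCDCBCCABCBCCCABCDCBCCABCBCCCABC ⇒ CA·BC·BC·BC·C·CA·BC·BC·C·CA·BC·CA·BC·BC·BC·C·CA·BC·BC·C·CA·BC·DC·BC·CA·BC·BC·C·CA·BC·CA·BC·BC·BC·C·CA·BC·DC·BC·CA·BC·BC·C·CA·BC·CA·BC·BC·BC·C·CA·BC
    A ↦ C
    B ↦ CA
    C ↦ BC
    D ↦ DC

A->C, B->CA, C->BC, D->DC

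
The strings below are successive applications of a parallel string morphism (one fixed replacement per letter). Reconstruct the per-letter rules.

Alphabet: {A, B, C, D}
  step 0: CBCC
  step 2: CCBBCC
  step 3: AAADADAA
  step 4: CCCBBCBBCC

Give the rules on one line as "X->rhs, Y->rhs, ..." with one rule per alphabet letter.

A->C, B->AD, C->A, D->BB

  step 3 ⇒ step 4: AAADADAA ⇒ C·C·C·BB·C·BB·C·C
    A ↦ C
    D ↦ BB
  step 2 ⇒ step 3: CCBBCC ⇒ A·A·AD·AD·A·A
    B ↦ AD
  step 2 ⇒ step 3: CCBBCC ⇒ A·A·AD·AD·A·A
    C ↦ A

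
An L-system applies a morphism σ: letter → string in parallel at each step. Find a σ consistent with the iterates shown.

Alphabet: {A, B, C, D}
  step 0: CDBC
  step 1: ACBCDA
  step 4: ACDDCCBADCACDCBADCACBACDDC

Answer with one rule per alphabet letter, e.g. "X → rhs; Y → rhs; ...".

  step 0 ⇒ step 1: CDBC ⇒ A·CB·CD·A
    B ↦ CD
    C ↦ A
    D ↦ CB
    A ↦ DC  (constrained at step 1)

A->DC, B->CD, C->A, D->CB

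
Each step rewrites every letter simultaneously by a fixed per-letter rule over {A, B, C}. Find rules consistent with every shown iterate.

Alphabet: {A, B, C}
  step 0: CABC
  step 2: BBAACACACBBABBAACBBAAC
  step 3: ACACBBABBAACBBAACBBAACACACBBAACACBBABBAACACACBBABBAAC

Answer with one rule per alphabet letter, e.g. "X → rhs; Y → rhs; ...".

  step 2 ⇒ step 3: BBAACACACBBABBAACBBAAC ⇒ AC·AC·BBA·BBA·AC·BBA·AC·BBA·AC·AC·AC·BBA·AC·AC·BBA·BBA·AC·AC·AC·BBA·BBA·AC
    A ↦ BBA
    B ↦ AC
    C ↦ AC

A->BBA, B->AC, C->AC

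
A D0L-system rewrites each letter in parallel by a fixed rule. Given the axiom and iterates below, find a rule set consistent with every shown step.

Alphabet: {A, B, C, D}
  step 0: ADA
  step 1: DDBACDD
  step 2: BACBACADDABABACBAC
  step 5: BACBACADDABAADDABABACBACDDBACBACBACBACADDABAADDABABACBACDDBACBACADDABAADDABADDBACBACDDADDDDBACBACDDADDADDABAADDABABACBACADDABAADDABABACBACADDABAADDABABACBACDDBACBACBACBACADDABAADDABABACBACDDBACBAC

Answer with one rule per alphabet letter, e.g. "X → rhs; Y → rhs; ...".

  step 1 ⇒ step 2: DDBACDD ⇒ BAC·BAC·A·DD·ABA·BAC·BAC
    A ↦ DD
    B ↦ A
    C ↦ ABA
    D ↦ BAC

A->DD, B->A, C->ABA, D->BAC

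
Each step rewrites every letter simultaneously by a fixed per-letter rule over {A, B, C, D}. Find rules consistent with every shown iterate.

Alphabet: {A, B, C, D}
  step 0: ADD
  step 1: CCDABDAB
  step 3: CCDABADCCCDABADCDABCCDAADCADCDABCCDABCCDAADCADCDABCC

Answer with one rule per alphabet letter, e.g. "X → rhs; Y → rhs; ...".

  step 0 ⇒ step 1: ADD ⇒ CC·DAB·DAB
    A ↦ CC
    D ↦ DAB
    B ↦ DA  (constrained at step 1)
    C ↦ ADC  (constrained at step 1)

A->CC, B->DA, C->ADC, D->DAB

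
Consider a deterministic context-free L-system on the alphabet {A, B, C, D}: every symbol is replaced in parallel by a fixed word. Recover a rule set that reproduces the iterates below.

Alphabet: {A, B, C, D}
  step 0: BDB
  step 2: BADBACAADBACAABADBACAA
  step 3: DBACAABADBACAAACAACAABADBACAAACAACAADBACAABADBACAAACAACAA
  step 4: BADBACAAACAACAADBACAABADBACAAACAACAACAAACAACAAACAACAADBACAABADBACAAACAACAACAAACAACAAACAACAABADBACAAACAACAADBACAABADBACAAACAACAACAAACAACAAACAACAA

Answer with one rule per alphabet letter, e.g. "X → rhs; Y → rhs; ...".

  step 3 ⇒ step 4: DBACAABADBACAAACAACAABADBACAAACAACAADBACAABADBACAAACAACAA ⇒ BA·DBA·CAA·A·CAA·CAA·DBA·CAA·BA·DBA·CAA·A·CAA·CAA·CAA·A·CAA·CAA·A·CAA·CAA·DBA·CAA·BA·DBA·CAA·A·CAA·CAA·CAA·A·CAA·CAA·A·CAA·CAA·BA·DBA·CAA·A·CAA·CAA·DBA·CAA·BA·DBA·CAA·A·CAA·CAA·CAA·A·CAA·CAA·A·CAA·CAA
    A ↦ CAA
    B ↦ DBA
    C ↦ A
    D ↦ BA

A->CAA, B->DBA, C->A, D->BA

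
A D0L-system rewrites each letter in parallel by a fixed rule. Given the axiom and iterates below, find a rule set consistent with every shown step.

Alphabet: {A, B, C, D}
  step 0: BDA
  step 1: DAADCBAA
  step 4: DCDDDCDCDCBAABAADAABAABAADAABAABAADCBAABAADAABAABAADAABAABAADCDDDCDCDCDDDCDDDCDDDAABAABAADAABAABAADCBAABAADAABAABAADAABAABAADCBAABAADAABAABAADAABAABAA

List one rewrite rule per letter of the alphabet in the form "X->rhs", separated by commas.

A->BAA, B->DAA, C->DD, D->DC

  step 0 ⇒ step 1: BDA ⇒ DAA·DC·BAA
    A ↦ BAA
    B ↦ DAA
    D ↦ DC
    C ↦ DD  (constrained at step 1)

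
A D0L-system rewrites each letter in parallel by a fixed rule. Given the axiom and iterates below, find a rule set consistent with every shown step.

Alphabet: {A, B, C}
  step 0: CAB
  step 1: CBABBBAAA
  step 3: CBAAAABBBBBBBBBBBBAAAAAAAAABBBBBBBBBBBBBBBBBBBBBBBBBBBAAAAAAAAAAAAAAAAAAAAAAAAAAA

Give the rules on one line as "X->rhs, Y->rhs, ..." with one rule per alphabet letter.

  step 0 ⇒ step 1: CAB ⇒ CBA·BBB·AAA
    A ↦ BBB
    B ↦ AAA
    C ↦ CBA

A->BBB, B->AAA, C->CBA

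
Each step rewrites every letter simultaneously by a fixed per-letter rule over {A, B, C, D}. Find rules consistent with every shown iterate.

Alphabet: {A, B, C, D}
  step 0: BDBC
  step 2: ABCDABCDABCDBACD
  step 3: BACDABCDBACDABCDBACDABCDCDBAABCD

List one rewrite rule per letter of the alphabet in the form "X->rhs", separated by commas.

A->BA, B->CD, C->AB, D->CD

  step 2 ⇒ step 3: ABCDABCDABCDBACD ⇒ BA·CD·AB·CD·BA·CD·AB·CD·BA·CD·AB·CD·CD·BA·AB·CD
    A ↦ BA
    B ↦ CD
    C ↦ AB
    D ↦ CD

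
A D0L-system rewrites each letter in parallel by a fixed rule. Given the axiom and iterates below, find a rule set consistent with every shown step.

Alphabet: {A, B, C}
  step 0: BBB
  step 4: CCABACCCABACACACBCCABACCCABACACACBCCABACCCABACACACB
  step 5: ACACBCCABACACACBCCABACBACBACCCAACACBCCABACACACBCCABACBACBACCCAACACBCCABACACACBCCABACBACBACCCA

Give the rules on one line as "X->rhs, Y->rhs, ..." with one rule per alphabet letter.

A->B, B->CCA, C->AC

  step 4 ⇒ step 5: CCABACCCABACACACBCCABACCCABACACACBCCABACCCABACACACB ⇒ AC·AC·B·CCA·B·AC·AC·AC·B·CCA·B·AC·B·AC·B·AC·CCA·AC·AC·B·CCA·B·AC·AC·AC·B·CCA·B·AC·B·AC·B·AC·CCA·AC·AC·B·CCA·B·AC·AC·AC·B·CCA·B·AC·B·AC·B·AC·CCA
    A ↦ B
    B ↦ CCA
    C ↦ AC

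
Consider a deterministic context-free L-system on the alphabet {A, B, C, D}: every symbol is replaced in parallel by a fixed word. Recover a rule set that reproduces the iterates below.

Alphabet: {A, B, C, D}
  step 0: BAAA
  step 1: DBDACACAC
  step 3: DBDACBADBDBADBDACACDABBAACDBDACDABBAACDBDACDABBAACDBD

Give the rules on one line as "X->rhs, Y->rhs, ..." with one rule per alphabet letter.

  step 0 ⇒ step 1: BAAA ⇒ DBD·AC·AC·AC
    A ↦ AC
    B ↦ DBD
    C ↦ DAB  (constrained at step 1)
    D ↦ BA  (constrained at step 1)

A->AC, B->DBD, C->DAB, D->BA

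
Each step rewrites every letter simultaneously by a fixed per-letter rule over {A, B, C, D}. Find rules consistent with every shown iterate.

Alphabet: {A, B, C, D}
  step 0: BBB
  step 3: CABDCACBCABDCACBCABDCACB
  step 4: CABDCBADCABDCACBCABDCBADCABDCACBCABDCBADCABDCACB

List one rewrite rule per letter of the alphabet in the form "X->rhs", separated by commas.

  step 3 ⇒ step 4: CABDCACBCABDCACBCABDCACB ⇒ CA·BD·CB·AD·CA·BD·CA·CB·CA·BD·CB·AD·CA·BD·CA·CB·CA·BD·CB·AD·CA·BD·CA·CB
    A ↦ BD
    B ↦ CB
    C ↦ CA
    D ↦ AD

A->BD, B->CB, C->CA, D->AD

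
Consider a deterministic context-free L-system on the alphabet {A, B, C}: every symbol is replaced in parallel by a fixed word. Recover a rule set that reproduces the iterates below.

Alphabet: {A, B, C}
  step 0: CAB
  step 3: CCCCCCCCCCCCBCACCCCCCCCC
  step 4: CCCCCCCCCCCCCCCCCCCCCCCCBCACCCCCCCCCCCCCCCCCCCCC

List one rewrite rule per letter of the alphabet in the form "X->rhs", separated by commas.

A->C, B->BCA, C->CC

  step 3 ⇒ step 4: CCCCCCCCCCCCBCACCCCCCCCC ⇒ CC·CC·CC·CC·CC·CC·CC·CC·CC·CC·CC·CC·BCA·CC·C·CC·CC·CC·CC·CC·CC·CC·CC·CC
    A ↦ C
    B ↦ BCA
    C ↦ CC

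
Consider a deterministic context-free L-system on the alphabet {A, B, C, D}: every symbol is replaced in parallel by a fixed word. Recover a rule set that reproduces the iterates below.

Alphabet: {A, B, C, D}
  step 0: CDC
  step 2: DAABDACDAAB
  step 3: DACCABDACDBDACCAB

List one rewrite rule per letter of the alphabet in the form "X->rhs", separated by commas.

A->C, B->AB, C->DB, D->DA

  step 2 ⇒ step 3: DAABDACDAAB ⇒ DA·C·C·AB·DA·C·DB·DA·C·C·AB
    A ↦ C
    B ↦ AB
    C ↦ DB
    D ↦ DA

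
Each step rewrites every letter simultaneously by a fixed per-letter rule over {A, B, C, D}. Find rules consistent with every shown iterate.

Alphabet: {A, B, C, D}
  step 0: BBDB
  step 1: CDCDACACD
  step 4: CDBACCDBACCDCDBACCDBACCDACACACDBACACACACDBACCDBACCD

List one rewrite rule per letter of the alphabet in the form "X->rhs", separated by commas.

  step 0 ⇒ step 1: BBDB ⇒ CD·CD·ACA·CD
    B ↦ CD
    D ↦ ACA
    A ↦ B  (constrained at step 1)
    C ↦ AC  (constrained at step 1)

A->B, B->CD, C->AC, D->ACA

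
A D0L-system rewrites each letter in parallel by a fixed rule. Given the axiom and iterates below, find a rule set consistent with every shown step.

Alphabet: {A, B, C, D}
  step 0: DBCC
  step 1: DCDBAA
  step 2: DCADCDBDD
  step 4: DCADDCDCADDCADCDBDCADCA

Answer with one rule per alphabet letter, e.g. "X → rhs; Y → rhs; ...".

  step 1 ⇒ step 2: DCDBAA ⇒ DC·A·DC·DB·D·D
    A ↦ D
    B ↦ DB
    C ↦ A
    D ↦ DC

A->D, B->DB, C->A, D->DC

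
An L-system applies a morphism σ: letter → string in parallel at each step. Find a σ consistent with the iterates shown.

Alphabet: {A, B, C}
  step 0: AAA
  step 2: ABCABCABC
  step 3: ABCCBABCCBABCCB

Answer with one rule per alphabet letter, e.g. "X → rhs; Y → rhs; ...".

  step 2 ⇒ step 3: ABCABCABC ⇒ AB·C·CB·AB·C·CB·AB·C·CB
    A ↦ AB
    B ↦ C
    C ↦ CB

A->AB, B->C, C->CB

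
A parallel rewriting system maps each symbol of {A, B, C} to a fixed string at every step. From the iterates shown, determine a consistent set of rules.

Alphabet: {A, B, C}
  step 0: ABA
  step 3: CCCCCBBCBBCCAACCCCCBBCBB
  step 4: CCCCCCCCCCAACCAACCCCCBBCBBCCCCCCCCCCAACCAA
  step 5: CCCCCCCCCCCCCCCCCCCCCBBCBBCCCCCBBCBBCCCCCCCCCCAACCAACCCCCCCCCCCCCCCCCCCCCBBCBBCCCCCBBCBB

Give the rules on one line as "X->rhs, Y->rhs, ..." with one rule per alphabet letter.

A->CBB, B->A, C->CC

  step 4 ⇒ step 5: CCCCCCCCCCAACCAACCCCCBBCBBCCCCCCCCCCAACCAA ⇒ CC·CC·CC·CC·CC·CC·CC·CC·CC·CC·CBB·CBB·CC·CC·CBB·CBB·CC·CC·CC·CC·CC·A·A·CC·A·A·CC·CC·CC·CC·CC·CC·CC·CC·CC·CC·CBB·CBB·CC·CC·CBB·CBB
    A ↦ CBB
    B ↦ A
    C ↦ CC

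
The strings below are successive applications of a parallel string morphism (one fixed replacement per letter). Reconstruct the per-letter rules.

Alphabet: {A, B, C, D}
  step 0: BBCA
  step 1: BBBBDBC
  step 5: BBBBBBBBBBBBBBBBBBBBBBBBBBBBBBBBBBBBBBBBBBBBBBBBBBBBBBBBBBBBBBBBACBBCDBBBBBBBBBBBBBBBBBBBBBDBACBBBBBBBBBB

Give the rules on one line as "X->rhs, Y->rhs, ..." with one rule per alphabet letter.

  step 0 ⇒ step 1: BBCA ⇒ BB·BB·DB·C
    A ↦ C
    B ↦ BB
    C ↦ DB
    D ↦ AC  (constrained at step 1)

A->C, B->BB, C->DB, D->AC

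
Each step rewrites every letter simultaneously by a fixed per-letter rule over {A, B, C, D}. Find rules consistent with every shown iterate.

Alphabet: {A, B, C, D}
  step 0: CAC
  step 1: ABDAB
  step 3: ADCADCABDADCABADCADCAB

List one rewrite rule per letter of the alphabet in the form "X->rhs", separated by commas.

A->D, B->DC, C->AB, D->ADC

  step 0 ⇒ step 1: CAC ⇒ AB·D·AB
    A ↦ D
    C ↦ AB
    B ↦ DC  (constrained at step 1)
    D ↦ ADC  (constrained at step 1)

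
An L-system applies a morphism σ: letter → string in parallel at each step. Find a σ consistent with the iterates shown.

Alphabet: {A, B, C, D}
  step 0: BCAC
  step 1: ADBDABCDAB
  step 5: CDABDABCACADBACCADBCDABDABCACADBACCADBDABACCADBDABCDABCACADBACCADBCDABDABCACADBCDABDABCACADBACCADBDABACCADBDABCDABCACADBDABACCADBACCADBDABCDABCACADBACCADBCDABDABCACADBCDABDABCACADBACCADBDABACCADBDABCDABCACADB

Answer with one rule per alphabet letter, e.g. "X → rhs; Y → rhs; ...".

  step 0 ⇒ step 1: BCAC ⇒ ADB·DAB·C·DAB
    A ↦ C
    B ↦ ADB
    C ↦ DAB
    D ↦ AC  (constrained at step 1)

A->C, B->ADB, C->DAB, D->AC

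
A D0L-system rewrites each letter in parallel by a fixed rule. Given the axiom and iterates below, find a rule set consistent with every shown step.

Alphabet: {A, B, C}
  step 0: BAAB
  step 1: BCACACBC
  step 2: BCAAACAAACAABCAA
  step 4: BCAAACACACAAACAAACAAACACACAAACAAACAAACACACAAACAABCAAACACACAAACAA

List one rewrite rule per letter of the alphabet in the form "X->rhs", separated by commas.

A->AC, B->BC, C->AA

  step 1 ⇒ step 2: BCACACBC ⇒ BC·AA·AC·AA·AC·AA·BC·AA
    A ↦ AC
    B ↦ BC
    C ↦ AA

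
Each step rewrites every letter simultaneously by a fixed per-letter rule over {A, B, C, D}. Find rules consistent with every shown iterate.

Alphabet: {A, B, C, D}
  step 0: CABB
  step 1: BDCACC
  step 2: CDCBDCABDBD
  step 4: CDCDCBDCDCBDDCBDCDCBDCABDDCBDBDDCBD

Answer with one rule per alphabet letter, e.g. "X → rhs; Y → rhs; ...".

A->CA, B->C, C->BD, D->DC

  step 1 ⇒ step 2: BDCACC ⇒ C·DC·BD·CA·BD·BD
    A ↦ CA
    B ↦ C
    C ↦ BD
    D ↦ DC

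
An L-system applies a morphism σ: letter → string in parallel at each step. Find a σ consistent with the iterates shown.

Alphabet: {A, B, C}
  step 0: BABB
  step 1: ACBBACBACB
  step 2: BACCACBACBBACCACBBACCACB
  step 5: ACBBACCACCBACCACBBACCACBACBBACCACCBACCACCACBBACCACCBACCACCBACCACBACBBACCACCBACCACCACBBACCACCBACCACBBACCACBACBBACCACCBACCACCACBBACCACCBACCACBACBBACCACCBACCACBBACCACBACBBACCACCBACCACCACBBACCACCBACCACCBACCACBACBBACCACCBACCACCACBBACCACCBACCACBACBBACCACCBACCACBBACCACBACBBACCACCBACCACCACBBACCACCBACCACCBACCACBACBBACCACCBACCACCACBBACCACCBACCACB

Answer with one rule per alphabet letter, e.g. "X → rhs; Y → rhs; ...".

A->B, B->ACB, C->ACC

  step 1 ⇒ step 2: ACBBACBACB ⇒ B·ACC·ACB·ACB·B·ACC·ACB·B·ACC·ACB
    A ↦ B
    B ↦ ACB
    C ↦ ACC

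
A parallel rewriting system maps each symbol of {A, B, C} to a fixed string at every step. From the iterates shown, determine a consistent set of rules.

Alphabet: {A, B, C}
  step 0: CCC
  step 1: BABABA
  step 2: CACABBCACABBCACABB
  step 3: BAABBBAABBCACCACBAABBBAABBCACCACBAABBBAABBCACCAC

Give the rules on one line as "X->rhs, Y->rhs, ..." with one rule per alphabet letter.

A->ABB, B->CAC, C->BA

  step 2 ⇒ step 3: CACABBCACABBCACABB ⇒ BA·ABB·BA·ABB·CAC·CAC·BA·ABB·BA·ABB·CAC·CAC·BA·ABB·BA·ABB·CAC·CAC
    A ↦ ABB
    B ↦ CAC
    C ↦ BA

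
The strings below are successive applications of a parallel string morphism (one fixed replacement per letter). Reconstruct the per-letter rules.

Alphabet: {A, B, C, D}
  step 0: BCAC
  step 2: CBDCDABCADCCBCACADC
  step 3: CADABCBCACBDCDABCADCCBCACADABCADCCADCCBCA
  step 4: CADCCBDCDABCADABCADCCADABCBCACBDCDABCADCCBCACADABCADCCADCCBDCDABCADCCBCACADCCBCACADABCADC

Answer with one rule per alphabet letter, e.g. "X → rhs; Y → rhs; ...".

A->DC, B->DAB, C->CA, D->CB

  step 3 ⇒ step 4: CADABCBCACBDCDABCADCCBCACADABCADCCADCCBCA ⇒ CA·DC·CB·DC·DAB·CA·DAB·CA·DC·CA·DAB·CB·CA·CB·DC·DAB·CA·DC·CB·CA·CA·DAB·CA·DC·CA·DC·CB·DC·DAB·CA·DC·CB·CA·CA·DC·CB·CA·CA·DAB·CA·DC
    A ↦ DC
    B ↦ DAB
    C ↦ CA
    D ↦ CB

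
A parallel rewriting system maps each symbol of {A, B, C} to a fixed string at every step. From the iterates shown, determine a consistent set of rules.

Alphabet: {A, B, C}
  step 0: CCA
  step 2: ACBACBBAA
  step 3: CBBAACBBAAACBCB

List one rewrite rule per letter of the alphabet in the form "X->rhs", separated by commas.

  step 2 ⇒ step 3: ACBACBBAA ⇒ CB·BA·A·CB·BA·A·A·CB·CB
    A ↦ CB
    B ↦ A
    C ↦ BA

A->CB, B->A, C->BA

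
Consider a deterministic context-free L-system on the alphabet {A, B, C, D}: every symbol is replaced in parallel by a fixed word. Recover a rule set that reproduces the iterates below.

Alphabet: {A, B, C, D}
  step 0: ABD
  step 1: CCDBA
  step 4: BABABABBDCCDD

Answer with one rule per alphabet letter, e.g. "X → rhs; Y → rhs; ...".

A->CC, B->D, C->B, D->BA

  step 0 ⇒ step 1: ABD ⇒ CC·D·BA
    A ↦ CC
    B ↦ D
    D ↦ BA
    C ↦ B  (constrained at step 1)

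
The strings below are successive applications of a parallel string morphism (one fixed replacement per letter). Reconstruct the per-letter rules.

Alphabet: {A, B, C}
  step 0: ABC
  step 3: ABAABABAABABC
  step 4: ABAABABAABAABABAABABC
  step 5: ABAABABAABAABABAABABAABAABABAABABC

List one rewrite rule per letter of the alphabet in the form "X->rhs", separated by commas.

A->AB, B->A, C->BC

  step 4 ⇒ step 5: ABAABABAABAABABAABABC ⇒ AB·A·AB·AB·A·AB·A·AB·AB·A·AB·AB·A·AB·A·AB·AB·A·AB·A·BC
    A ↦ AB
    B ↦ A
    C ↦ BC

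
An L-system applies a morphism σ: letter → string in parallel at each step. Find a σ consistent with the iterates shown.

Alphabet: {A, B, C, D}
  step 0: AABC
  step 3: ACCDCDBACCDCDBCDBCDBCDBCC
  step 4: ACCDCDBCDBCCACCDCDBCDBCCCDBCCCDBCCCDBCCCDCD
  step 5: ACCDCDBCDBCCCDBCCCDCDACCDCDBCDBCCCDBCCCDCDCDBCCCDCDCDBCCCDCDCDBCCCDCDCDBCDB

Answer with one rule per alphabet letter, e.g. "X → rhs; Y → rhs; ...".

A->AC, B->CC, C->CD, D->B

  step 4 ⇒ step 5: ACCDCDBCDBCCACCDCDBCDBCCCDBCCCDBCCCDBCCCDCD ⇒ AC·CD·CD·B·CD·B·CC·CD·B·CC·CD·CD·AC·CD·CD·B·CD·B·CC·CD·B·CC·CD·CD·CD·B·CC·CD·CD·CD·B·CC·CD·CD·CD·B·CC·CD·CD·CD·B·CD·B
    A ↦ AC
    B ↦ CC
    C ↦ CD
    D ↦ B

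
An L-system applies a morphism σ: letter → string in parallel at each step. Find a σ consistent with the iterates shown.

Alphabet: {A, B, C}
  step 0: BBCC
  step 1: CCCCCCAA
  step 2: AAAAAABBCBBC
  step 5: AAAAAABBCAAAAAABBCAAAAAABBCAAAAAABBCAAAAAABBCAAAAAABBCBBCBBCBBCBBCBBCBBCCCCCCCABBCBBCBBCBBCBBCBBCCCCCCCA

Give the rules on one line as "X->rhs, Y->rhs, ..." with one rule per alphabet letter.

A->BBC, B->CCC, C->A

  step 1 ⇒ step 2: CCCCCCAA ⇒ A·A·A·A·A·A·BBC·BBC
    A ↦ BBC
    C ↦ A
  step 0 ⇒ step 1: BBCC ⇒ CCC·CCC·A·A
    B ↦ CCC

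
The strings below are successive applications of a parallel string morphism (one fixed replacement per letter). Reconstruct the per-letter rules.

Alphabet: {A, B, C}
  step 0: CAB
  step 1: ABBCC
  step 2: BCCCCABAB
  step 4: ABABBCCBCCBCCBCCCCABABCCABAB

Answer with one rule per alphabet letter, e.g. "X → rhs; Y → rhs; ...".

  step 1 ⇒ step 2: ABBCC ⇒ B·CC·CC·AB·AB
    A ↦ B
    B ↦ CC
    C ↦ AB

A->B, B->CC, C->AB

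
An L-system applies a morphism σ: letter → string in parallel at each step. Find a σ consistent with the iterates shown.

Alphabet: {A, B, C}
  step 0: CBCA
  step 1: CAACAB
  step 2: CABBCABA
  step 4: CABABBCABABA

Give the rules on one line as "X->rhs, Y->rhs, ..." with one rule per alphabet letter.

A->B, B->A, C->CA

  step 1 ⇒ step 2: CAACAB ⇒ CA·B·B·CA·B·A
    A ↦ B
    B ↦ A
    C ↦ CA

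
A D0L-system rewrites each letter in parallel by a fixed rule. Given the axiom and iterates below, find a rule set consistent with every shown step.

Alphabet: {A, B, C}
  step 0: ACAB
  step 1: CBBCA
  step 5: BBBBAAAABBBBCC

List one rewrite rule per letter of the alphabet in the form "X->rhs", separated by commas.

  step 0 ⇒ step 1: ACAB ⇒ C·BB·C·A
    A ↦ C
    B ↦ A
    C ↦ BB

A->C, B->A, C->BB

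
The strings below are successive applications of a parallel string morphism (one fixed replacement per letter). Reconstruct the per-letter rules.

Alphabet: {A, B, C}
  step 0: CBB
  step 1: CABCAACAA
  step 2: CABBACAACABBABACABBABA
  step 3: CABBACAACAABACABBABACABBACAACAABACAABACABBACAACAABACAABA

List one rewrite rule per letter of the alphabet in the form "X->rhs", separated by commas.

  step 2 ⇒ step 3: CABBACAACABBABACABBABA ⇒ CAB·BA·CAA·CAA·BA·CAB·BA·BA·CAB·BA·CAA·CAA·BA·CAA·BA·CAB·BA·CAA·CAA·BA·CAA·BA
    A ↦ BA
    B ↦ CAA
    C ↦ CAB

A->BA, B->CAA, C->CAB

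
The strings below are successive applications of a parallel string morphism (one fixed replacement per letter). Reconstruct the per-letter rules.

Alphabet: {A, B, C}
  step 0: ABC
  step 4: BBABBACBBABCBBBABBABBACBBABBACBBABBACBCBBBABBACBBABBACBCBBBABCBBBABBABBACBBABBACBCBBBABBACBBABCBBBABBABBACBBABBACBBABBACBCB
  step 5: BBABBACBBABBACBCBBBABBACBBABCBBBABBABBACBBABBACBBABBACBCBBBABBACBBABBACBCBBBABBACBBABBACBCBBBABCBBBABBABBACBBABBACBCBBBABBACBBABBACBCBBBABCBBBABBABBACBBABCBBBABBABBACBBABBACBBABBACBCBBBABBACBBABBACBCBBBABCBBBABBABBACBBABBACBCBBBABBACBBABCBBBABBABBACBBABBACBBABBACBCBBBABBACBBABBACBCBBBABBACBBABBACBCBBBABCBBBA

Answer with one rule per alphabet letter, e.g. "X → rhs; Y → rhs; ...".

  step 4 ⇒ step 5: BBABBACBBABCBBBABBABBACBBABBACBBABBACBCBBBABBACBBABBACBCBBBABCBBBABBABBACBBABBACBCBBBABBACBBABCBBBABBABBACBBABBACBBABBACBCB ⇒ BBA·BBA·C·BBA·BBA·C·BCB·BBA·BBA·C·BBA·BCB·BBA·BBA·BBA·C·BBA·BBA·C·BBA·BBA·C·BCB·BBA·BBA·C·BBA·BBA·C·BCB·BBA·BBA·C·BBA·BBA·C·BCB·BBA·BCB·BBA·BBA·BBA·C·BBA·BBA·C·BCB·BBA·BBA·C·BBA·BBA·C·BCB·BBA·BCB·BBA·BBA·BBA·C·BBA·BCB·BBA·BBA·BBA·C·BBA·BBA·C·BBA·BBA·C·BCB·BBA·BBA·C·BBA·BBA·C·BCB·BBA·BCB·BBA·BBA·BBA·C·BBA·BBA·C·BCB·BBA·BBA·C·BBA·BCB·BBA·BBA·BBA·C·BBA·BBA·C·BBA·BBA·C·BCB·BBA·BBA·C·BBA·BBA·C·BCB·BBA·BBA·C·BBA·BBA·C·BCB·BBA·BCB·BBA
    A ↦ C
    B ↦ BBA
    C ↦ BCB

A->C, B->BBA, C->BCB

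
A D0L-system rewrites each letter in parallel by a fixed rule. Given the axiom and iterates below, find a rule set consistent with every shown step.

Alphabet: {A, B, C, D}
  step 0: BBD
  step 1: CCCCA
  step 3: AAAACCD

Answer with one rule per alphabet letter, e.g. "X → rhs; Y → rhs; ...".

  step 0 ⇒ step 1: BBD ⇒ CC·CC·A
    B ↦ CC
    D ↦ A
    A ↦ BC  (constrained at step 1)
    C ↦ D  (constrained at step 1)

A->BC, B->CC, C->D, D->A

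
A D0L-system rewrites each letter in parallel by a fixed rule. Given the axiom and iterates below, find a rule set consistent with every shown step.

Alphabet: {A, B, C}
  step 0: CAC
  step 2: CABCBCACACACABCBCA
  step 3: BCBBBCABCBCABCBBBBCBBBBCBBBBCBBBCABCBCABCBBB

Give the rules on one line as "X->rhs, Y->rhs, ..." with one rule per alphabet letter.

  step 2 ⇒ step 3: CABCBCACACACABCBCA ⇒ BCB·BB·CA·BCB·CA·BCB·BB·BCB·BB·BCB·BB·BCB·BB·CA·BCB·CA·BCB·BB
    A ↦ BB
    B ↦ CA
    C ↦ BCB

A->BB, B->CA, C->BCB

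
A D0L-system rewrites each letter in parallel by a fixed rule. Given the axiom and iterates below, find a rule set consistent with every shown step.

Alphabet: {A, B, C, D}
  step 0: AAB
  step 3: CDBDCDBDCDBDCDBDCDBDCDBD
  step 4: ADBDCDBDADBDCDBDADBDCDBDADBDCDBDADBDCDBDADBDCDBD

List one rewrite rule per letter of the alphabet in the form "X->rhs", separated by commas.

  step 3 ⇒ step 4: CDBDCDBDCDBDCDBDCDBDCDBD ⇒ AD·BD·CD·BD·AD·BD·CD·BD·AD·BD·CD·BD·AD·BD·CD·BD·AD·BD·CD·BD·AD·BD·CD·BD
    B ↦ CD
    C ↦ AD
    D ↦ BD
    A ↦ CD  (constrained at step 0)

A->CD, B->CD, C->AD, D->BD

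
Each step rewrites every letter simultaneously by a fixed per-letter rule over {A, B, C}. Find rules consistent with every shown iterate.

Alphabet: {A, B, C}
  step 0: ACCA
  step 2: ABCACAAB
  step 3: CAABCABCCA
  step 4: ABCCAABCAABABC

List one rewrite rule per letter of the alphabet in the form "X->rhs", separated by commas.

A->C, B->A, C->AB

  step 3 ⇒ step 4: CAABCABCCA ⇒ AB·C·C·A·AB·C·A·AB·AB·C
    A ↦ C
    B ↦ A
    C ↦ AB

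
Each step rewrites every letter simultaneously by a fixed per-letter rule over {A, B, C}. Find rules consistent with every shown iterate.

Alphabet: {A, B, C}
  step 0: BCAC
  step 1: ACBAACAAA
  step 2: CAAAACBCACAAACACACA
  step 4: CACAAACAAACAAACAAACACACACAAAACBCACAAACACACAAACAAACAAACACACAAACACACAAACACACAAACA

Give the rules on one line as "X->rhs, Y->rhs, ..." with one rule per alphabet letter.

  step 1 ⇒ step 2: ACBAACAAA ⇒ CA·AA·ACB·CA·CA·AA·CA·CA·CA
    A ↦ CA
    B ↦ ACB
    C ↦ AA

A->CA, B->ACB, C->AA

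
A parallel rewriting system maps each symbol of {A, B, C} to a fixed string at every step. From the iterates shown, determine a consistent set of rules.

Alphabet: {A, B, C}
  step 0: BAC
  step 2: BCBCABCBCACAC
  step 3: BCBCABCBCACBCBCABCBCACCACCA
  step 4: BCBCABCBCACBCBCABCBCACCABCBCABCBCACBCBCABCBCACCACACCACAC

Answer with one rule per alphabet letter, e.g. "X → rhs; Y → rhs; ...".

A->C, B->BCB, C->CA

  step 3 ⇒ step 4: BCBCABCBCACBCBCABCBCACCACCA ⇒ BCB·CA·BCB·CA·C·BCB·CA·BCB·CA·C·CA·BCB·CA·BCB·CA·C·BCB·CA·BCB·CA·C·CA·CA·C·CA·CA·C
    A ↦ C
    B ↦ BCB
    C ↦ CA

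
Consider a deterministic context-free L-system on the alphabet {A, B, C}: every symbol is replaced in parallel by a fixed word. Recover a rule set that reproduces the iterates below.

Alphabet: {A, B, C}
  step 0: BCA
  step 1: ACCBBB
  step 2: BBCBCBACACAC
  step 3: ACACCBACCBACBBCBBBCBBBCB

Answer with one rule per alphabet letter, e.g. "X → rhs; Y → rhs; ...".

A->BB, B->AC, C->CB

  step 2 ⇒ step 3: BBCBCBACACAC ⇒ AC·AC·CB·AC·CB·AC·BB·CB·BB·CB·BB·CB
    A ↦ BB
    B ↦ AC
    C ↦ CB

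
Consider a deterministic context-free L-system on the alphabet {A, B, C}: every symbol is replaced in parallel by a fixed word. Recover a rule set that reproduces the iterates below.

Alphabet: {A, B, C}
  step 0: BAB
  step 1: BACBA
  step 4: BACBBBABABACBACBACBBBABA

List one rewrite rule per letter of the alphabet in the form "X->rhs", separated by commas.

  step 0 ⇒ step 1: BAB ⇒ BA·C·BA
    A ↦ C
    B ↦ BA
    C ↦ BB  (constrained at step 1)

A->C, B->BA, C->BB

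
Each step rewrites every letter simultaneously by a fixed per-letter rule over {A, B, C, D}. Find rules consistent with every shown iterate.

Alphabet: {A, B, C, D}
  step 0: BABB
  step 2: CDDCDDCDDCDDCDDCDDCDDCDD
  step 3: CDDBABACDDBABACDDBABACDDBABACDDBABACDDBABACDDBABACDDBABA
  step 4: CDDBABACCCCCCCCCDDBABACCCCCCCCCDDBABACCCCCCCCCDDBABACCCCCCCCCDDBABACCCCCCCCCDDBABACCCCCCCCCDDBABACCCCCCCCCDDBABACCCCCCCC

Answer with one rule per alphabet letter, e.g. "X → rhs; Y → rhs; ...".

A->CC, B->CC, C->CDD, D->BA

  step 3 ⇒ step 4: CDDBABACDDBABACDDBABACDDBABACDDBABACDDBABACDDBABACDDBABA ⇒ CDD·BA·BA·CC·CC·CC·CC·CDD·BA·BA·CC·CC·CC·CC·CDD·BA·BA·CC·CC·CC·CC·CDD·BA·BA·CC·CC·CC·CC·CDD·BA·BA·CC·CC·CC·CC·CDD·BA·BA·CC·CC·CC·CC·CDD·BA·BA·CC·CC·CC·CC·CDD·BA·BA·CC·CC·CC·CC
    A ↦ CC
    B ↦ CC
    C ↦ CDD
    D ↦ BA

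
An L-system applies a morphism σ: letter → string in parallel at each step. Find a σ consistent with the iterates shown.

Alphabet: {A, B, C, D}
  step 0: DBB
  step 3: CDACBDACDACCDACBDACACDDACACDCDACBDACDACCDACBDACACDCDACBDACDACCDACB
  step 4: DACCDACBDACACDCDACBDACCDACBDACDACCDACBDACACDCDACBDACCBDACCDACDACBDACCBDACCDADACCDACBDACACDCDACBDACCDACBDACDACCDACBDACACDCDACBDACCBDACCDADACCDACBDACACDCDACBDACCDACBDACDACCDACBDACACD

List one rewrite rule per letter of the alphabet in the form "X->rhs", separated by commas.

  step 3 ⇒ step 4: CDACBDACDACCDACBDACACDDACACDCDACBDACDACCDACBDACACDCDACBDACDACCDACB ⇒ DAC·CDA·CB·DAC·ACD·CDA·CB·DAC·CDA·CB·DAC·DAC·CDA·CB·DAC·ACD·CDA·CB·DAC·CB·DAC·CDA·CDA·CB·DAC·CB·DAC·CDA·DAC·CDA·CB·DAC·ACD·CDA·CB·DAC·CDA·CB·DAC·DAC·CDA·CB·DAC·ACD·CDA·CB·DAC·CB·DAC·CDA·DAC·CDA·CB·DAC·ACD·CDA·CB·DAC·CDA·CB·DAC·DAC·CDA·CB·DAC·ACD
    A ↦ CB
    B ↦ ACD
    C ↦ DAC
    D ↦ CDA

A->CB, B->ACD, C->DAC, D->CDA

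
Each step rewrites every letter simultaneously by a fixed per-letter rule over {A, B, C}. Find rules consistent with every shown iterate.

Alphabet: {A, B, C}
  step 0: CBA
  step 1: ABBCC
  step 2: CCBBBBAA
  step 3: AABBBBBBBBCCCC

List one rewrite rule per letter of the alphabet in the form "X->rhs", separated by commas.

A->CC, B->BB, C->A

  step 2 ⇒ step 3: CCBBBBAA ⇒ A·A·BB·BB·BB·BB·CC·CC
    A ↦ CC
    B ↦ BB
    C ↦ A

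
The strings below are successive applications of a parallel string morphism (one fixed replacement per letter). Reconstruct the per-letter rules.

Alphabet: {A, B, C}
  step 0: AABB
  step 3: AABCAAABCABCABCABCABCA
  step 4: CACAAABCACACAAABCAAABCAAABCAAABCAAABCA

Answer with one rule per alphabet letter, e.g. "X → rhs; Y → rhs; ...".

  step 3 ⇒ step 4: AABCAAABCABCABCABCABCA ⇒ CA·CA·AA·B·CA·CA·CA·AA·B·CA·AA·B·CA·AA·B·CA·AA·B·CA·AA·B·CA
    A ↦ CA
    B ↦ AA
    C ↦ B

A->CA, B->AA, C->B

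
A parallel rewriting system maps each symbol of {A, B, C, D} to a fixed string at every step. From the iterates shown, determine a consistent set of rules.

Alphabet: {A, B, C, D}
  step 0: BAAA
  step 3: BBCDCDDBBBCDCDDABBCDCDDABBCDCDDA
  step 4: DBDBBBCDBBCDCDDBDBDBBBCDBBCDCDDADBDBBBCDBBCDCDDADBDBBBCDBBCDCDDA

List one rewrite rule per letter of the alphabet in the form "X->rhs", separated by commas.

  step 3 ⇒ step 4: BBCDCDDBBBCDCDDABBCDCDDABBCDCDDA ⇒ DB·DB·BB·CD·BB·CD·CD·DB·DB·DB·BB·CD·BB·CD·CD·DA·DB·DB·BB·CD·BB·CD·CD·DA·DB·DB·BB·CD·BB·CD·CD·DA
    A ↦ DA
    B ↦ DB
    C ↦ BB
    D ↦ CD

A->DA, B->DB, C->BB, D->CD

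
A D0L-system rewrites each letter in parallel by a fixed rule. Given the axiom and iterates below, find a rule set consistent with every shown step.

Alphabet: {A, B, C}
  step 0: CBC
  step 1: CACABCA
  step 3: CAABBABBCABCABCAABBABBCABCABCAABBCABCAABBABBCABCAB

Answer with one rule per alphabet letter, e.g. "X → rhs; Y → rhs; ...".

  step 0 ⇒ step 1: CBC ⇒ CA·CAB·CA
    B ↦ CAB
    C ↦ CA
    A ↦ ABB  (constrained at step 1)

A->ABB, B->CAB, C->CA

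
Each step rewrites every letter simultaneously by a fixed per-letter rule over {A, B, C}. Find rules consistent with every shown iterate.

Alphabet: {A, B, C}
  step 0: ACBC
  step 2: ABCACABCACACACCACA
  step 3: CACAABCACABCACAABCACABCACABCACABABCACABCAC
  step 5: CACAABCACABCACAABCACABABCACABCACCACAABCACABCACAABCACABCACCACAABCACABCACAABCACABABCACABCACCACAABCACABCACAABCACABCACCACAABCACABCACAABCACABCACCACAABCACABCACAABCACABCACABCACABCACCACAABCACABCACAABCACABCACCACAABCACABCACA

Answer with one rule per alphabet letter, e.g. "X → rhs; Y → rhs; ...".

A->CAC, B->A, C->AB

  step 2 ⇒ step 3: ABCACABCACACACCACA ⇒ CAC·A·AB·CAC·AB·CAC·A·AB·CAC·AB·CAC·AB·CAC·AB·AB·CAC·AB·CAC
    A ↦ CAC
    B ↦ A
    C ↦ AB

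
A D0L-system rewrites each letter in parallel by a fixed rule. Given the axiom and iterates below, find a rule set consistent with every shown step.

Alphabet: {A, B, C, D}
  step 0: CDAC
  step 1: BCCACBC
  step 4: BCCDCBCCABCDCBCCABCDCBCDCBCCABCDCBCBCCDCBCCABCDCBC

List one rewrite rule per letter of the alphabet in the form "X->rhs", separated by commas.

A->C, B->DC, C->BC, D->CA

  step 0 ⇒ step 1: CDAC ⇒ BC·CA·C·BC
    A ↦ C
    C ↦ BC
    D ↦ CA
    B ↦ DC  (constrained at step 1)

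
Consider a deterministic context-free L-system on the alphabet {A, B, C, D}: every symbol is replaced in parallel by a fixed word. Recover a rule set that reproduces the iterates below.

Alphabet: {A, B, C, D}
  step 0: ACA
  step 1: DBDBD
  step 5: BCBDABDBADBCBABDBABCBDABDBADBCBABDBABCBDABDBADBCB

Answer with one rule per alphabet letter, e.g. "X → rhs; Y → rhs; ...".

  step 0 ⇒ step 1: ACA ⇒ D·BDB·D
    A ↦ D
    C ↦ BDB
    B ↦ A  (constrained at step 1)
    D ↦ BCB  (constrained at step 1)

A->D, B->A, C->BDB, D->BCB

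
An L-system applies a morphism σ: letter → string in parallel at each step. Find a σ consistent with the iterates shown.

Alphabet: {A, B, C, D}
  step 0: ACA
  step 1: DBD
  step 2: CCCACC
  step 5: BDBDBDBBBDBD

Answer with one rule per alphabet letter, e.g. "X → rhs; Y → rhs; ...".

A->D, B->CA, C->B, D->CC

  step 1 ⇒ step 2: DBD ⇒ CC·CA·CC
    B ↦ CA
    D ↦ CC
  step 0 ⇒ step 1: ACA ⇒ D·B·D
    A ↦ D
  step 0 ⇒ step 1: ACA ⇒ D·B·D
    C ↦ B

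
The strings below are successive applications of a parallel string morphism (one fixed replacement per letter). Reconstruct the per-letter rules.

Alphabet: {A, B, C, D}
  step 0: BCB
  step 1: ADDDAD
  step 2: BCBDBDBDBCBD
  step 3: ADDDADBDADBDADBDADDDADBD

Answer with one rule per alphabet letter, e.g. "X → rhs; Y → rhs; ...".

  step 2 ⇒ step 3: BCBDBDBDBCBD ⇒ AD·DD·AD·BD·AD·BD·AD·BD·AD·DD·AD·BD
    B ↦ AD
    C ↦ DD
    D ↦ BD
  step 1 ⇒ step 2: ADDDAD ⇒ BC·BD·BD·BD·BC·BD
    A ↦ BC

A->BC, B->AD, C->DD, D->BD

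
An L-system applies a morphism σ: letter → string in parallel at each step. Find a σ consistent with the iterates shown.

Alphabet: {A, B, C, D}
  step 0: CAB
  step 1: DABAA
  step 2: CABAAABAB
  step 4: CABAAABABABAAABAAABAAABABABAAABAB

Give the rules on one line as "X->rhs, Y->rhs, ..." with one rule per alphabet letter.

A->AB, B->AA, C->D, D->C

  step 1 ⇒ step 2: DABAA ⇒ C·AB·AA·AB·AB
    A ↦ AB
    B ↦ AA
    D ↦ C
  step 0 ⇒ step 1: CAB ⇒ D·AB·AA
    C ↦ D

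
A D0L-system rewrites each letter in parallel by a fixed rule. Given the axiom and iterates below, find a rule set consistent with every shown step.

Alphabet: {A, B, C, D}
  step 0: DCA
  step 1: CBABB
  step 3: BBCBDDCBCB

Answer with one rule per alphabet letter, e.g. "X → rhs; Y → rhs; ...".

A->BB, B->D, C->A, D->CB

  step 0 ⇒ step 1: DCA ⇒ CB·A·BB
    A ↦ BB
    C ↦ A
    D ↦ CB
    B ↦ D  (constrained at step 1)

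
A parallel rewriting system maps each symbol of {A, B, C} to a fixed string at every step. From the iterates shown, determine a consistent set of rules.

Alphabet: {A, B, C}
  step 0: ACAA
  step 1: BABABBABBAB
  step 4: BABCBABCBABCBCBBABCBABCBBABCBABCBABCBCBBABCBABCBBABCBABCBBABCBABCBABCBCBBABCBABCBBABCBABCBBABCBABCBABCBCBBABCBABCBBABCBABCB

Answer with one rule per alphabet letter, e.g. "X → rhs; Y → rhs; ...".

A->BAB, B->CB, C->AB

  step 0 ⇒ step 1: ACAA ⇒ BAB·AB·BAB·BAB
    A ↦ BAB
    C ↦ AB
    B ↦ CB  (constrained at step 1)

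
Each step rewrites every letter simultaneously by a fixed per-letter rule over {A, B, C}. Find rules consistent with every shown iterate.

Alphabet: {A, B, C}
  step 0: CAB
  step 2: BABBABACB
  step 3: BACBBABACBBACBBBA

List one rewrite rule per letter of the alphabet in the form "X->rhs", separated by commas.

A->CB, B->BA, C->B

  step 2 ⇒ step 3: BABBABACB ⇒ BA·CB·BA·BA·CB·BA·CB·B·BA
    A ↦ CB
    B ↦ BA
    C ↦ B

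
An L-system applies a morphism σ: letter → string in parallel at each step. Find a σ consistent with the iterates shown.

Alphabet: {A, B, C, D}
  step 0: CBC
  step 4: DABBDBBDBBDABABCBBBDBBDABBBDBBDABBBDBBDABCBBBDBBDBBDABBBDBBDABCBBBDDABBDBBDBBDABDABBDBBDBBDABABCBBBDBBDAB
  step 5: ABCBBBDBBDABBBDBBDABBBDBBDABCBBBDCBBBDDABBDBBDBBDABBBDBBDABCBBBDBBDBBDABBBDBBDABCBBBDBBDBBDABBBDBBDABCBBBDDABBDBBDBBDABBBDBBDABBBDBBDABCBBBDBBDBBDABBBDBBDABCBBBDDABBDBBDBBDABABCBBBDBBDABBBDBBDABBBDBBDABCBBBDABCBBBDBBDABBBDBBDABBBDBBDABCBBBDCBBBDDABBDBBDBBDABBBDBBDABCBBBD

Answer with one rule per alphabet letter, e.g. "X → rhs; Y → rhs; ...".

A->CB, B->BBD, C->DA, D->AB

  step 4 ⇒ step 5: DABBDBBDBBDABABCBBBDBBDABBBDBBDABBBDBBDABCBBBDBBDBBDABBBDBBDABCBBBDDABBDBBDBBDABDABBDBBDBBDABABCBBBDBBDAB ⇒ AB·CB·BBD·BBD·AB·BBD·BBD·AB·BBD·BBD·AB·CB·BBD·CB·BBD·DA·BBD·BBD·BBD·AB·BBD·BBD·AB·CB·BBD·BBD·BBD·AB·BBD·BBD·AB·CB·BBD·BBD·BBD·AB·BBD·BBD·AB·CB·BBD·DA·BBD·BBD·BBD·AB·BBD·BBD·AB·BBD·BBD·AB·CB·BBD·BBD·BBD·AB·BBD·BBD·AB·CB·BBD·DA·BBD·BBD·BBD·AB·AB·CB·BBD·BBD·AB·BBD·BBD·AB·BBD·BBD·AB·CB·BBD·AB·CB·BBD·BBD·AB·BBD·BBD·AB·BBD·BBD·AB·CB·BBD·CB·BBD·DA·BBD·BBD·BBD·AB·BBD·BBD·AB·CB·BBD
    A ↦ CB
    B ↦ BBD
    C ↦ DA
    D ↦ AB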